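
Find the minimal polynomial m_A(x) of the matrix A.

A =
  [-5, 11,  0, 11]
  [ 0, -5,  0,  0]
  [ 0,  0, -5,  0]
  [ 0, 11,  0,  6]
x^2 - x - 30

The characteristic polynomial is χ_A(x) = (x - 6)*(x + 5)^3, so the eigenvalues are known. The minimal polynomial is
  m_A(x) = Π_λ (x − λ)^{k_λ}
where k_λ is the size of the *largest* Jordan block for λ (equivalently, the smallest k with (A − λI)^k v = 0 for every generalised eigenvector v of λ).

  λ = -5: largest Jordan block has size 1, contributing (x + 5)
  λ = 6: largest Jordan block has size 1, contributing (x − 6)

So m_A(x) = (x - 6)*(x + 5) = x^2 - x - 30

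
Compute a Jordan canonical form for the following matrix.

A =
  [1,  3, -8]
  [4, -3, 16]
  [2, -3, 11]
J_2(3) ⊕ J_1(3)

The characteristic polynomial is
  det(x·I − A) = x^3 - 9*x^2 + 27*x - 27 = (x - 3)^3

Eigenvalues and multiplicities (the geometric multiplicity of λ is n − rank(A − λI), which equals the number of Jordan blocks for λ):
  λ = 3: algebraic multiplicity = 3, geometric multiplicity = 2

Determining the block sizes for each eigenvalue:
  λ = 3: 2 blocks summing to 3 forces exactly one block of size 2 and the rest size 1 → block sizes [2, 1]

Assembling the blocks gives a Jordan form
J =
  [3, 1, 0]
  [0, 3, 0]
  [0, 0, 3]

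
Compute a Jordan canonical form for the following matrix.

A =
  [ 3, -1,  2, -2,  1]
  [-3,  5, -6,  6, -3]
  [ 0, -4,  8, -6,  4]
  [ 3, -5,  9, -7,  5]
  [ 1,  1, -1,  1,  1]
J_3(2) ⊕ J_1(2) ⊕ J_1(2)

The characteristic polynomial is
  det(x·I − A) = x^5 - 10*x^4 + 40*x^3 - 80*x^2 + 80*x - 32 = (x - 2)^5

Eigenvalues and multiplicities (the geometric multiplicity of λ is n − rank(A − λI), which equals the number of Jordan blocks for λ):
  λ = 2: algebraic multiplicity = 5, geometric multiplicity = 3

Determining the block sizes for each eigenvalue:
  λ = 2: with am = 5 and gm = 3, the partition is not yet determined (e.g. several partitions of 5 into 3 parts exist). Let N = A − (2)·I. Computing rank(N^1) = 2, rank(N^2) = 1, rank(N^3) = 0; the number of blocks of size ≥ j is rank(N^{j−1}) − rank(N^j), giving [3, 1, 1]. So we have 1 block(s) of size 3, 2 block(s) of size 1 → block sizes [3, 1, 1]

Assembling the blocks gives a Jordan form
J =
  [2, 1, 0, 0, 0]
  [0, 2, 1, 0, 0]
  [0, 0, 2, 0, 0]
  [0, 0, 0, 2, 0]
  [0, 0, 0, 0, 2]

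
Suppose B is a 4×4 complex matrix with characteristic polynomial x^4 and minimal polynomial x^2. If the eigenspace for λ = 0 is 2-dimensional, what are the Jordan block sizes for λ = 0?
Block sizes for λ = 0: [2, 2]

Step 1 — from the characteristic polynomial, algebraic multiplicity of λ = 0 is 4. From dim ker(B − (0)·I) = 2, there are exactly 2 Jordan blocks for λ = 0.
Step 2 — from the minimal polynomial, the factor (x − 0)^2 tells us the largest block for λ = 0 has size 2.
Step 3 — with total size 4, 2 blocks, and largest block 2, the block sizes (in nonincreasing order) are [2, 2].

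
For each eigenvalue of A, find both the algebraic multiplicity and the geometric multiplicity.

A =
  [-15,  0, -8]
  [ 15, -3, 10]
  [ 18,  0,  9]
λ = -3: alg = 3, geom = 2

Step 1 — factor the characteristic polynomial to read off the algebraic multiplicities:
  χ_A(x) = (x + 3)^3

Step 2 — compute geometric multiplicities via the rank-nullity identity g(λ) = n − rank(A − λI):
  rank(A − (-3)·I) = 1, so dim ker(A − (-3)·I) = n − 1 = 2

Summary:
  λ = -3: algebraic multiplicity = 3, geometric multiplicity = 2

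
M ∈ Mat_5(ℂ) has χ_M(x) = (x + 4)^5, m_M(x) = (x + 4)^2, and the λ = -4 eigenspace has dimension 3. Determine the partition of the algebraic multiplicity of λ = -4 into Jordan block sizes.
Block sizes for λ = -4: [2, 2, 1]

Step 1 — from the characteristic polynomial, algebraic multiplicity of λ = -4 is 5. From dim ker(M − (-4)·I) = 3, there are exactly 3 Jordan blocks for λ = -4.
Step 2 — from the minimal polynomial, the factor (x + 4)^2 tells us the largest block for λ = -4 has size 2.
Step 3 — with total size 5, 3 blocks, and largest block 2, the block sizes (in nonincreasing order) are [2, 2, 1].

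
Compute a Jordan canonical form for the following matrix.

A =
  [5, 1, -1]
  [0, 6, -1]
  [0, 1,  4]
J_2(5) ⊕ J_1(5)

The characteristic polynomial is
  det(x·I − A) = x^3 - 15*x^2 + 75*x - 125 = (x - 5)^3

Eigenvalues and multiplicities (the geometric multiplicity of λ is n − rank(A − λI), which equals the number of Jordan blocks for λ):
  λ = 5: algebraic multiplicity = 3, geometric multiplicity = 2

Determining the block sizes for each eigenvalue:
  λ = 5: 2 blocks summing to 3 forces exactly one block of size 2 and the rest size 1 → block sizes [2, 1]

Assembling the blocks gives a Jordan form
J =
  [5, 1, 0]
  [0, 5, 0]
  [0, 0, 5]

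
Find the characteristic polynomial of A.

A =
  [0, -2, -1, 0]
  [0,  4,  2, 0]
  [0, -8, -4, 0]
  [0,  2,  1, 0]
x^4

Expanding det(x·I − A) (e.g. by cofactor expansion or by noting that A is similar to its Jordan form J, which has the same characteristic polynomial as A) gives
  χ_A(x) = x^4
which factors as x^4. The eigenvalues (with algebraic multiplicities) are λ = 0 with multiplicity 4.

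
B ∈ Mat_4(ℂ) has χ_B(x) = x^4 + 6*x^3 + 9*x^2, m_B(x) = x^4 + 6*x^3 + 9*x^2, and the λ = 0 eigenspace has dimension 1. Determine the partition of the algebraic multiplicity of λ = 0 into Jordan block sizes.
Block sizes for λ = 0: [2]

Step 1 — from the characteristic polynomial, algebraic multiplicity of λ = 0 is 2. From dim ker(B − (0)·I) = 1, there are exactly 1 Jordan blocks for λ = 0.
Step 2 — from the minimal polynomial, the factor (x − 0)^2 tells us the largest block for λ = 0 has size 2.
Step 3 — with total size 2, 1 blocks, and largest block 2, the block sizes (in nonincreasing order) are [2].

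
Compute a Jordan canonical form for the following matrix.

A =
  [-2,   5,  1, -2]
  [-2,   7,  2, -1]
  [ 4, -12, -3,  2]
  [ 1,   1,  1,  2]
J_3(1) ⊕ J_1(1)

The characteristic polynomial is
  det(x·I − A) = x^4 - 4*x^3 + 6*x^2 - 4*x + 1 = (x - 1)^4

Eigenvalues and multiplicities (the geometric multiplicity of λ is n − rank(A − λI), which equals the number of Jordan blocks for λ):
  λ = 1: algebraic multiplicity = 4, geometric multiplicity = 2

Determining the block sizes for each eigenvalue:
  λ = 1: with am = 4 and gm = 2, the partition is not yet determined (e.g. several partitions of 4 into 2 parts exist). Let N = A − (1)·I. Computing rank(N^1) = 2, rank(N^2) = 1, rank(N^3) = 0; the number of blocks of size ≥ j is rank(N^{j−1}) − rank(N^j), giving [2, 1, 1]. So we have 1 block(s) of size 3, 1 block(s) of size 1 → block sizes [3, 1]

Assembling the blocks gives a Jordan form
J =
  [1, 1, 0, 0]
  [0, 1, 1, 0]
  [0, 0, 1, 0]
  [0, 0, 0, 1]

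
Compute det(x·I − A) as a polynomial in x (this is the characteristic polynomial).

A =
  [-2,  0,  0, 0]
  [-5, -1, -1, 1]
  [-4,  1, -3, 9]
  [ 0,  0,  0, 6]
x^4 - 24*x^2 - 64*x - 48

Expanding det(x·I − A) (e.g. by cofactor expansion or by noting that A is similar to its Jordan form J, which has the same characteristic polynomial as A) gives
  χ_A(x) = x^4 - 24*x^2 - 64*x - 48
which factors as (x - 6)*(x + 2)^3. The eigenvalues (with algebraic multiplicities) are λ = -2 with multiplicity 3, λ = 6 with multiplicity 1.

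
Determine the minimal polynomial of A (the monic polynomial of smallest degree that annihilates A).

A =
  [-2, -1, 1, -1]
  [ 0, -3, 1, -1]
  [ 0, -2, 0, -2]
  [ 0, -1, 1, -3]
x^2 + 4*x + 4

The characteristic polynomial is χ_A(x) = (x + 2)^4, so the eigenvalues are known. The minimal polynomial is
  m_A(x) = Π_λ (x − λ)^{k_λ}
where k_λ is the size of the *largest* Jordan block for λ (equivalently, the smallest k with (A − λI)^k v = 0 for every generalised eigenvector v of λ).

  λ = -2: largest Jordan block has size 2, contributing (x + 2)^2

So m_A(x) = (x + 2)^2 = x^2 + 4*x + 4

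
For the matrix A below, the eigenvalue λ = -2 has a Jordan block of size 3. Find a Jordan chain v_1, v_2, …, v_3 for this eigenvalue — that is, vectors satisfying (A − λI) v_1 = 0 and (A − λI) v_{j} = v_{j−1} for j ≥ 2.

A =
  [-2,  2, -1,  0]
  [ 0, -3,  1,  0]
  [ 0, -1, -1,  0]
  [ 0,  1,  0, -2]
A Jordan chain for λ = -2 of length 3:
v_1 = (-1, 0, 0, -1)ᵀ
v_2 = (2, -1, -1, 1)ᵀ
v_3 = (0, 1, 0, 0)ᵀ

Let N = A − (-2)·I. We want v_3 with N^3 v_3 = 0 but N^2 v_3 ≠ 0; then v_{j-1} := N · v_j for j = 3, …, 2.

Pick v_3 = (0, 1, 0, 0)ᵀ.
Then v_2 = N · v_3 = (2, -1, -1, 1)ᵀ.
Then v_1 = N · v_2 = (-1, 0, 0, -1)ᵀ.

Sanity check: (A − (-2)·I) v_1 = (0, 0, 0, 0)ᵀ = 0. ✓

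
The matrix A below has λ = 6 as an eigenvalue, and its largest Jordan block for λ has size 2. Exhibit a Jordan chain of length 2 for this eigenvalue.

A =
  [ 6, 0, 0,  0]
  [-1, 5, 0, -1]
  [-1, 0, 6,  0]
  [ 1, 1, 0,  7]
A Jordan chain for λ = 6 of length 2:
v_1 = (0, -1, -1, 1)ᵀ
v_2 = (1, 0, 0, 0)ᵀ

Let N = A − (6)·I. We want v_2 with N^2 v_2 = 0 but N^1 v_2 ≠ 0; then v_{j-1} := N · v_j for j = 2, …, 2.

Pick v_2 = (1, 0, 0, 0)ᵀ.
Then v_1 = N · v_2 = (0, -1, -1, 1)ᵀ.

Sanity check: (A − (6)·I) v_1 = (0, 0, 0, 0)ᵀ = 0. ✓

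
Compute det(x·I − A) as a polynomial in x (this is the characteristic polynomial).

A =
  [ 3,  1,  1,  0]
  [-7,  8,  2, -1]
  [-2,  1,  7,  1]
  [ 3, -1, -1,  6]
x^4 - 24*x^3 + 216*x^2 - 864*x + 1296

Expanding det(x·I − A) (e.g. by cofactor expansion or by noting that A is similar to its Jordan form J, which has the same characteristic polynomial as A) gives
  χ_A(x) = x^4 - 24*x^3 + 216*x^2 - 864*x + 1296
which factors as (x - 6)^4. The eigenvalues (with algebraic multiplicities) are λ = 6 with multiplicity 4.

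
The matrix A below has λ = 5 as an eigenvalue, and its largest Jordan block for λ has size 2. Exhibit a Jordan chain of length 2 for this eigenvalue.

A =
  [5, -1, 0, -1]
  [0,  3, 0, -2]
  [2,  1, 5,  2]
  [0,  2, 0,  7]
A Jordan chain for λ = 5 of length 2:
v_1 = (0, 0, 2, 0)ᵀ
v_2 = (1, 0, 0, 0)ᵀ

Let N = A − (5)·I. We want v_2 with N^2 v_2 = 0 but N^1 v_2 ≠ 0; then v_{j-1} := N · v_j for j = 2, …, 2.

Pick v_2 = (1, 0, 0, 0)ᵀ.
Then v_1 = N · v_2 = (0, 0, 2, 0)ᵀ.

Sanity check: (A − (5)·I) v_1 = (0, 0, 0, 0)ᵀ = 0. ✓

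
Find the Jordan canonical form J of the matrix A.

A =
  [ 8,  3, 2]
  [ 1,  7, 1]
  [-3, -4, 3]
J_3(6)

The characteristic polynomial is
  det(x·I − A) = x^3 - 18*x^2 + 108*x - 216 = (x - 6)^3

Eigenvalues and multiplicities (the geometric multiplicity of λ is n − rank(A − λI), which equals the number of Jordan blocks for λ):
  λ = 6: algebraic multiplicity = 3, geometric multiplicity = 1

Determining the block sizes for each eigenvalue:
  λ = 6: one block (gm = 1), so the single block has size am = 3 → block sizes [3]

Assembling the blocks gives a Jordan form
J =
  [6, 1, 0]
  [0, 6, 1]
  [0, 0, 6]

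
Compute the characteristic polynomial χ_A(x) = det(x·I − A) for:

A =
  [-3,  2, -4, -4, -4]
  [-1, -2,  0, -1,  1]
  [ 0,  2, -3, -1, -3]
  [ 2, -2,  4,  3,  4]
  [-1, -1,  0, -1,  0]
x^5 + 5*x^4 + 10*x^3 + 10*x^2 + 5*x + 1

Expanding det(x·I − A) (e.g. by cofactor expansion or by noting that A is similar to its Jordan form J, which has the same characteristic polynomial as A) gives
  χ_A(x) = x^5 + 5*x^4 + 10*x^3 + 10*x^2 + 5*x + 1
which factors as (x + 1)^5. The eigenvalues (with algebraic multiplicities) are λ = -1 with multiplicity 5.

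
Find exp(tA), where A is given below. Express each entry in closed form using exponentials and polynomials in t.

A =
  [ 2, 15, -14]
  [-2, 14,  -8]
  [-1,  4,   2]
e^{tA} =
  [-4*t*exp(6*t) + exp(6*t), 2*t^2*exp(6*t) + 15*t*exp(6*t), -4*t^2*exp(6*t) - 14*t*exp(6*t)]
  [-2*t*exp(6*t), t^2*exp(6*t) + 8*t*exp(6*t) + exp(6*t), -2*t^2*exp(6*t) - 8*t*exp(6*t)]
  [-t*exp(6*t), t^2*exp(6*t)/2 + 4*t*exp(6*t), -t^2*exp(6*t) - 4*t*exp(6*t) + exp(6*t)]

Strategy: write A = P · J · P⁻¹ where J is a Jordan canonical form, so e^{tA} = P · e^{tJ} · P⁻¹, and e^{tJ} can be computed block-by-block.

A has Jordan form
J =
  [6, 1, 0]
  [0, 6, 1]
  [0, 0, 6]
(up to reordering of blocks).

Per-block formulas:
  For a 3×3 Jordan block J_3(6): exp(t · J_3(6)) = e^(6t)·(I + t·N + (t^2/2)·N^2), where N is the 3×3 nilpotent shift.

After assembling e^{tJ} and conjugating by P, we get:

e^{tA} =
  [-4*t*exp(6*t) + exp(6*t), 2*t^2*exp(6*t) + 15*t*exp(6*t), -4*t^2*exp(6*t) - 14*t*exp(6*t)]
  [-2*t*exp(6*t), t^2*exp(6*t) + 8*t*exp(6*t) + exp(6*t), -2*t^2*exp(6*t) - 8*t*exp(6*t)]
  [-t*exp(6*t), t^2*exp(6*t)/2 + 4*t*exp(6*t), -t^2*exp(6*t) - 4*t*exp(6*t) + exp(6*t)]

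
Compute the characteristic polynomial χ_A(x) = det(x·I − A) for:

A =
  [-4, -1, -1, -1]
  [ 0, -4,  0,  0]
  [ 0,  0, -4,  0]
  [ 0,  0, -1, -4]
x^4 + 16*x^3 + 96*x^2 + 256*x + 256

Expanding det(x·I − A) (e.g. by cofactor expansion or by noting that A is similar to its Jordan form J, which has the same characteristic polynomial as A) gives
  χ_A(x) = x^4 + 16*x^3 + 96*x^2 + 256*x + 256
which factors as (x + 4)^4. The eigenvalues (with algebraic multiplicities) are λ = -4 with multiplicity 4.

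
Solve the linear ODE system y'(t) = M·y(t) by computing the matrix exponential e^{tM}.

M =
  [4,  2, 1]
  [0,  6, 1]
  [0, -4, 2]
e^{tM} =
  [exp(4*t), 2*t*exp(4*t), t*exp(4*t)]
  [0, 2*t*exp(4*t) + exp(4*t), t*exp(4*t)]
  [0, -4*t*exp(4*t), -2*t*exp(4*t) + exp(4*t)]

Strategy: write M = P · J · P⁻¹ where J is a Jordan canonical form, so e^{tM} = P · e^{tJ} · P⁻¹, and e^{tJ} can be computed block-by-block.

M has Jordan form
J =
  [4, 1, 0]
  [0, 4, 0]
  [0, 0, 4]
(up to reordering of blocks).

Per-block formulas:
  For a 1×1 block at λ = 4: exp(t · [4]) = [e^(4t)].
  For a 2×2 Jordan block J_2(4): exp(t · J_2(4)) = e^(4t)·(I + t·N), where N is the 2×2 nilpotent shift.

After assembling e^{tJ} and conjugating by P, we get:

e^{tM} =
  [exp(4*t), 2*t*exp(4*t), t*exp(4*t)]
  [0, 2*t*exp(4*t) + exp(4*t), t*exp(4*t)]
  [0, -4*t*exp(4*t), -2*t*exp(4*t) + exp(4*t)]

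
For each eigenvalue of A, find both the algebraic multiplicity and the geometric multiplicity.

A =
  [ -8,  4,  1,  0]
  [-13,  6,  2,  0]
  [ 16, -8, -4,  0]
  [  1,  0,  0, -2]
λ = -2: alg = 4, geom = 2

Step 1 — factor the characteristic polynomial to read off the algebraic multiplicities:
  χ_A(x) = (x + 2)^4

Step 2 — compute geometric multiplicities via the rank-nullity identity g(λ) = n − rank(A − λI):
  rank(A − (-2)·I) = 2, so dim ker(A − (-2)·I) = n − 2 = 2

Summary:
  λ = -2: algebraic multiplicity = 4, geometric multiplicity = 2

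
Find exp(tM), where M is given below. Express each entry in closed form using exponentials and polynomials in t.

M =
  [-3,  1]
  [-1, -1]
e^{tM} =
  [-t*exp(-2*t) + exp(-2*t), t*exp(-2*t)]
  [-t*exp(-2*t), t*exp(-2*t) + exp(-2*t)]

Strategy: write M = P · J · P⁻¹ where J is a Jordan canonical form, so e^{tM} = P · e^{tJ} · P⁻¹, and e^{tJ} can be computed block-by-block.

M has Jordan form
J =
  [-2,  1]
  [ 0, -2]
(up to reordering of blocks).

Per-block formulas:
  For a 2×2 Jordan block J_2(-2): exp(t · J_2(-2)) = e^(-2t)·(I + t·N), where N is the 2×2 nilpotent shift.

After assembling e^{tJ} and conjugating by P, we get:

e^{tM} =
  [-t*exp(-2*t) + exp(-2*t), t*exp(-2*t)]
  [-t*exp(-2*t), t*exp(-2*t) + exp(-2*t)]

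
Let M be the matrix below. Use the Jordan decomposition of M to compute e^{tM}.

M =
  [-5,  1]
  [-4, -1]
e^{tM} =
  [-2*t*exp(-3*t) + exp(-3*t), t*exp(-3*t)]
  [-4*t*exp(-3*t), 2*t*exp(-3*t) + exp(-3*t)]

Strategy: write M = P · J · P⁻¹ where J is a Jordan canonical form, so e^{tM} = P · e^{tJ} · P⁻¹, and e^{tJ} can be computed block-by-block.

M has Jordan form
J =
  [-3,  1]
  [ 0, -3]
(up to reordering of blocks).

Per-block formulas:
  For a 2×2 Jordan block J_2(-3): exp(t · J_2(-3)) = e^(-3t)·(I + t·N), where N is the 2×2 nilpotent shift.

After assembling e^{tJ} and conjugating by P, we get:

e^{tM} =
  [-2*t*exp(-3*t) + exp(-3*t), t*exp(-3*t)]
  [-4*t*exp(-3*t), 2*t*exp(-3*t) + exp(-3*t)]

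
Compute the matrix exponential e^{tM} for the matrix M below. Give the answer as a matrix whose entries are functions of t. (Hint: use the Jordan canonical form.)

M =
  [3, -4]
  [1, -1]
e^{tM} =
  [2*t*exp(t) + exp(t), -4*t*exp(t)]
  [t*exp(t), -2*t*exp(t) + exp(t)]

Strategy: write M = P · J · P⁻¹ where J is a Jordan canonical form, so e^{tM} = P · e^{tJ} · P⁻¹, and e^{tJ} can be computed block-by-block.

M has Jordan form
J =
  [1, 1]
  [0, 1]
(up to reordering of blocks).

Per-block formulas:
  For a 2×2 Jordan block J_2(1): exp(t · J_2(1)) = e^(1t)·(I + t·N), where N is the 2×2 nilpotent shift.

After assembling e^{tJ} and conjugating by P, we get:

e^{tM} =
  [2*t*exp(t) + exp(t), -4*t*exp(t)]
  [t*exp(t), -2*t*exp(t) + exp(t)]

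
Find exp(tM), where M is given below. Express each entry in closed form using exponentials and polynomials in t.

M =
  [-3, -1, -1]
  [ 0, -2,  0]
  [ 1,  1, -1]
e^{tM} =
  [-t*exp(-2*t) + exp(-2*t), -t*exp(-2*t), -t*exp(-2*t)]
  [0, exp(-2*t), 0]
  [t*exp(-2*t), t*exp(-2*t), t*exp(-2*t) + exp(-2*t)]

Strategy: write M = P · J · P⁻¹ where J is a Jordan canonical form, so e^{tM} = P · e^{tJ} · P⁻¹, and e^{tJ} can be computed block-by-block.

M has Jordan form
J =
  [-2,  1,  0]
  [ 0, -2,  0]
  [ 0,  0, -2]
(up to reordering of blocks).

Per-block formulas:
  For a 1×1 block at λ = -2: exp(t · [-2]) = [e^(-2t)].
  For a 2×2 Jordan block J_2(-2): exp(t · J_2(-2)) = e^(-2t)·(I + t·N), where N is the 2×2 nilpotent shift.

After assembling e^{tJ} and conjugating by P, we get:

e^{tM} =
  [-t*exp(-2*t) + exp(-2*t), -t*exp(-2*t), -t*exp(-2*t)]
  [0, exp(-2*t), 0]
  [t*exp(-2*t), t*exp(-2*t), t*exp(-2*t) + exp(-2*t)]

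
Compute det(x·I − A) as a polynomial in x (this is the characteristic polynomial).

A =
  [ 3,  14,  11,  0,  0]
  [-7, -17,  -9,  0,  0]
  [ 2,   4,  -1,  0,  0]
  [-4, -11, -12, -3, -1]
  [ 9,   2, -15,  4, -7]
x^5 + 25*x^4 + 250*x^3 + 1250*x^2 + 3125*x + 3125

Expanding det(x·I − A) (e.g. by cofactor expansion or by noting that A is similar to its Jordan form J, which has the same characteristic polynomial as A) gives
  χ_A(x) = x^5 + 25*x^4 + 250*x^3 + 1250*x^2 + 3125*x + 3125
which factors as (x + 5)^5. The eigenvalues (with algebraic multiplicities) are λ = -5 with multiplicity 5.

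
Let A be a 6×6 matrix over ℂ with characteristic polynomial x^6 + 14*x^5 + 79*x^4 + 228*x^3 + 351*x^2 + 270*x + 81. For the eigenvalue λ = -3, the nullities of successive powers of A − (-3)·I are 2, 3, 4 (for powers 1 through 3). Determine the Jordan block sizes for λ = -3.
Block sizes for λ = -3: [3, 1]

From the dimensions of kernels of powers, the number of Jordan blocks of size at least j is d_j − d_{j−1} where d_j = dim ker(N^j) (with d_0 = 0). Computing the differences gives [2, 1, 1].
The number of blocks of size exactly k is (#blocks of size ≥ k) − (#blocks of size ≥ k + 1), so the partition is: 1 block(s) of size 1, 1 block(s) of size 3.
In nonincreasing order the block sizes are [3, 1].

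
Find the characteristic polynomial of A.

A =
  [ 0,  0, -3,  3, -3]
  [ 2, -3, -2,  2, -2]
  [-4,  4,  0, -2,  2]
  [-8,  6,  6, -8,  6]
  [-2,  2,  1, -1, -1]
x^5 + 12*x^4 + 57*x^3 + 134*x^2 + 156*x + 72

Expanding det(x·I − A) (e.g. by cofactor expansion or by noting that A is similar to its Jordan form J, which has the same characteristic polynomial as A) gives
  χ_A(x) = x^5 + 12*x^4 + 57*x^3 + 134*x^2 + 156*x + 72
which factors as (x + 2)^3*(x + 3)^2. The eigenvalues (with algebraic multiplicities) are λ = -3 with multiplicity 2, λ = -2 with multiplicity 3.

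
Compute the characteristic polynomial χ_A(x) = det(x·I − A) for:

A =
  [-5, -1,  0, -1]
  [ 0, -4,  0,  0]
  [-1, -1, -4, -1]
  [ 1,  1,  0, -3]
x^4 + 16*x^3 + 96*x^2 + 256*x + 256

Expanding det(x·I − A) (e.g. by cofactor expansion or by noting that A is similar to its Jordan form J, which has the same characteristic polynomial as A) gives
  χ_A(x) = x^4 + 16*x^3 + 96*x^2 + 256*x + 256
which factors as (x + 4)^4. The eigenvalues (with algebraic multiplicities) are λ = -4 with multiplicity 4.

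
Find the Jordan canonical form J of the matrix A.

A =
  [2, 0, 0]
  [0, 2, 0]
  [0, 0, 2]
J_1(2) ⊕ J_1(2) ⊕ J_1(2)

The characteristic polynomial is
  det(x·I − A) = x^3 - 6*x^2 + 12*x - 8 = (x - 2)^3

Eigenvalues and multiplicities (the geometric multiplicity of λ is n − rank(A − λI), which equals the number of Jordan blocks for λ):
  λ = 2: algebraic multiplicity = 3, geometric multiplicity = 3

Determining the block sizes for each eigenvalue:
  λ = 2: gm = am = 3, so every block has size 1 → block sizes [1, 1, 1]

Assembling the blocks gives a Jordan form
J =
  [2, 0, 0]
  [0, 2, 0]
  [0, 0, 2]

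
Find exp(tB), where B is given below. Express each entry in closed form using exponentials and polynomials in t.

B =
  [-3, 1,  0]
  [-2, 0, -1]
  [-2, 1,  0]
e^{tB} =
  [t^2*exp(-t) - 2*t*exp(-t) + exp(-t), -t^2*exp(-t)/2 + t*exp(-t), -t^2*exp(-t)/2]
  [2*t^2*exp(-t) - 2*t*exp(-t), -t^2*exp(-t) + t*exp(-t) + exp(-t), -t^2*exp(-t) - t*exp(-t)]
  [-2*t*exp(-t), t*exp(-t), t*exp(-t) + exp(-t)]

Strategy: write B = P · J · P⁻¹ where J is a Jordan canonical form, so e^{tB} = P · e^{tJ} · P⁻¹, and e^{tJ} can be computed block-by-block.

B has Jordan form
J =
  [-1,  1,  0]
  [ 0, -1,  1]
  [ 0,  0, -1]
(up to reordering of blocks).

Per-block formulas:
  For a 3×3 Jordan block J_3(-1): exp(t · J_3(-1)) = e^(-1t)·(I + t·N + (t^2/2)·N^2), where N is the 3×3 nilpotent shift.

After assembling e^{tJ} and conjugating by P, we get:

e^{tB} =
  [t^2*exp(-t) - 2*t*exp(-t) + exp(-t), -t^2*exp(-t)/2 + t*exp(-t), -t^2*exp(-t)/2]
  [2*t^2*exp(-t) - 2*t*exp(-t), -t^2*exp(-t) + t*exp(-t) + exp(-t), -t^2*exp(-t) - t*exp(-t)]
  [-2*t*exp(-t), t*exp(-t), t*exp(-t) + exp(-t)]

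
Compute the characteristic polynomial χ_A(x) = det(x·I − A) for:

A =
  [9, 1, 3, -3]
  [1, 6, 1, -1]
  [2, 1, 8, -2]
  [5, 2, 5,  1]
x^4 - 24*x^3 + 216*x^2 - 864*x + 1296

Expanding det(x·I − A) (e.g. by cofactor expansion or by noting that A is similar to its Jordan form J, which has the same characteristic polynomial as A) gives
  χ_A(x) = x^4 - 24*x^3 + 216*x^2 - 864*x + 1296
which factors as (x - 6)^4. The eigenvalues (with algebraic multiplicities) are λ = 6 with multiplicity 4.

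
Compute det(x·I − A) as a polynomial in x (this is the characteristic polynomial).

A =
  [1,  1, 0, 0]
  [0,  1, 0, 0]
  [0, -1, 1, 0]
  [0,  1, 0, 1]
x^4 - 4*x^3 + 6*x^2 - 4*x + 1

Expanding det(x·I − A) (e.g. by cofactor expansion or by noting that A is similar to its Jordan form J, which has the same characteristic polynomial as A) gives
  χ_A(x) = x^4 - 4*x^3 + 6*x^2 - 4*x + 1
which factors as (x - 1)^4. The eigenvalues (with algebraic multiplicities) are λ = 1 with multiplicity 4.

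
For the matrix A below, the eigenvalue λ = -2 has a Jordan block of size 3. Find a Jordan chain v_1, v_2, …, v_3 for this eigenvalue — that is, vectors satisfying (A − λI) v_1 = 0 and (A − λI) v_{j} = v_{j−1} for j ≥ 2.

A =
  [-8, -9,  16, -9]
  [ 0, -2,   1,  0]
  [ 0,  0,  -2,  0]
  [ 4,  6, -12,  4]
A Jordan chain for λ = -2 of length 3:
v_1 = (3, 0, 0, -2)ᵀ
v_2 = (16, 1, 0, -12)ᵀ
v_3 = (0, 0, 1, 0)ᵀ

Let N = A − (-2)·I. We want v_3 with N^3 v_3 = 0 but N^2 v_3 ≠ 0; then v_{j-1} := N · v_j for j = 3, …, 2.

Pick v_3 = (0, 0, 1, 0)ᵀ.
Then v_2 = N · v_3 = (16, 1, 0, -12)ᵀ.
Then v_1 = N · v_2 = (3, 0, 0, -2)ᵀ.

Sanity check: (A − (-2)·I) v_1 = (0, 0, 0, 0)ᵀ = 0. ✓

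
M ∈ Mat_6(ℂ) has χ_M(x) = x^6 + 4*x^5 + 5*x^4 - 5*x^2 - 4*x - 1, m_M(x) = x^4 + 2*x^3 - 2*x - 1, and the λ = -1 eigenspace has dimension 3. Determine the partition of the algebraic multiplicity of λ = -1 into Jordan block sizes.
Block sizes for λ = -1: [3, 1, 1]

Step 1 — from the characteristic polynomial, algebraic multiplicity of λ = -1 is 5. From dim ker(M − (-1)·I) = 3, there are exactly 3 Jordan blocks for λ = -1.
Step 2 — from the minimal polynomial, the factor (x + 1)^3 tells us the largest block for λ = -1 has size 3.
Step 3 — with total size 5, 3 blocks, and largest block 3, the block sizes (in nonincreasing order) are [3, 1, 1].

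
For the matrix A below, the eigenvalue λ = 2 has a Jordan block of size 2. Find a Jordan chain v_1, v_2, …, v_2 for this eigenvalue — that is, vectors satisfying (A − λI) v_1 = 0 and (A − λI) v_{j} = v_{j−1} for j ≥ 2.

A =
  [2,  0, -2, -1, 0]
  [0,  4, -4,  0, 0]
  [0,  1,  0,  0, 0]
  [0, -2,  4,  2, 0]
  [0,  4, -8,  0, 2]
A Jordan chain for λ = 2 of length 2:
v_1 = (0, 2, 1, -2, 4)ᵀ
v_2 = (0, 1, 0, 0, 0)ᵀ

Let N = A − (2)·I. We want v_2 with N^2 v_2 = 0 but N^1 v_2 ≠ 0; then v_{j-1} := N · v_j for j = 2, …, 2.

Pick v_2 = (0, 1, 0, 0, 0)ᵀ.
Then v_1 = N · v_2 = (0, 2, 1, -2, 4)ᵀ.

Sanity check: (A − (2)·I) v_1 = (0, 0, 0, 0, 0)ᵀ = 0. ✓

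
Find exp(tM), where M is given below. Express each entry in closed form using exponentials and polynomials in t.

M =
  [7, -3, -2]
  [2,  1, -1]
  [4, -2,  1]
e^{tM} =
  [t^2*exp(3*t) + 4*t*exp(3*t) + exp(3*t), -t^2*exp(3*t) - 3*t*exp(3*t), -t^2*exp(3*t)/2 - 2*t*exp(3*t)]
  [2*t*exp(3*t), -2*t*exp(3*t) + exp(3*t), -t*exp(3*t)]
  [2*t^2*exp(3*t) + 4*t*exp(3*t), -2*t^2*exp(3*t) - 2*t*exp(3*t), -t^2*exp(3*t) - 2*t*exp(3*t) + exp(3*t)]

Strategy: write M = P · J · P⁻¹ where J is a Jordan canonical form, so e^{tM} = P · e^{tJ} · P⁻¹, and e^{tJ} can be computed block-by-block.

M has Jordan form
J =
  [3, 1, 0]
  [0, 3, 1]
  [0, 0, 3]
(up to reordering of blocks).

Per-block formulas:
  For a 3×3 Jordan block J_3(3): exp(t · J_3(3)) = e^(3t)·(I + t·N + (t^2/2)·N^2), where N is the 3×3 nilpotent shift.

After assembling e^{tJ} and conjugating by P, we get:

e^{tM} =
  [t^2*exp(3*t) + 4*t*exp(3*t) + exp(3*t), -t^2*exp(3*t) - 3*t*exp(3*t), -t^2*exp(3*t)/2 - 2*t*exp(3*t)]
  [2*t*exp(3*t), -2*t*exp(3*t) + exp(3*t), -t*exp(3*t)]
  [2*t^2*exp(3*t) + 4*t*exp(3*t), -2*t^2*exp(3*t) - 2*t*exp(3*t), -t^2*exp(3*t) - 2*t*exp(3*t) + exp(3*t)]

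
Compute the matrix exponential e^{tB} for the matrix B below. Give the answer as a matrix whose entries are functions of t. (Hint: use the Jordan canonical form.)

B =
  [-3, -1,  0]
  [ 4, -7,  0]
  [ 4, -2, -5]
e^{tB} =
  [2*t*exp(-5*t) + exp(-5*t), -t*exp(-5*t), 0]
  [4*t*exp(-5*t), -2*t*exp(-5*t) + exp(-5*t), 0]
  [4*t*exp(-5*t), -2*t*exp(-5*t), exp(-5*t)]

Strategy: write B = P · J · P⁻¹ where J is a Jordan canonical form, so e^{tB} = P · e^{tJ} · P⁻¹, and e^{tJ} can be computed block-by-block.

B has Jordan form
J =
  [-5,  1,  0]
  [ 0, -5,  0]
  [ 0,  0, -5]
(up to reordering of blocks).

Per-block formulas:
  For a 1×1 block at λ = -5: exp(t · [-5]) = [e^(-5t)].
  For a 2×2 Jordan block J_2(-5): exp(t · J_2(-5)) = e^(-5t)·(I + t·N), where N is the 2×2 nilpotent shift.

After assembling e^{tJ} and conjugating by P, we get:

e^{tB} =
  [2*t*exp(-5*t) + exp(-5*t), -t*exp(-5*t), 0]
  [4*t*exp(-5*t), -2*t*exp(-5*t) + exp(-5*t), 0]
  [4*t*exp(-5*t), -2*t*exp(-5*t), exp(-5*t)]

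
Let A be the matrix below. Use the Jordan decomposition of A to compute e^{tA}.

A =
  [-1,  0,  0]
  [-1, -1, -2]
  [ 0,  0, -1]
e^{tA} =
  [exp(-t), 0, 0]
  [-t*exp(-t), exp(-t), -2*t*exp(-t)]
  [0, 0, exp(-t)]

Strategy: write A = P · J · P⁻¹ where J is a Jordan canonical form, so e^{tA} = P · e^{tJ} · P⁻¹, and e^{tJ} can be computed block-by-block.

A has Jordan form
J =
  [-1,  1,  0]
  [ 0, -1,  0]
  [ 0,  0, -1]
(up to reordering of blocks).

Per-block formulas:
  For a 1×1 block at λ = -1: exp(t · [-1]) = [e^(-1t)].
  For a 2×2 Jordan block J_2(-1): exp(t · J_2(-1)) = e^(-1t)·(I + t·N), where N is the 2×2 nilpotent shift.

After assembling e^{tJ} and conjugating by P, we get:

e^{tA} =
  [exp(-t), 0, 0]
  [-t*exp(-t), exp(-t), -2*t*exp(-t)]
  [0, 0, exp(-t)]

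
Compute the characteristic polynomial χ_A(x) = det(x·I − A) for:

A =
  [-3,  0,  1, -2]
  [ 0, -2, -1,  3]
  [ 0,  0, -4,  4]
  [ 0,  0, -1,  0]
x^4 + 9*x^3 + 30*x^2 + 44*x + 24

Expanding det(x·I − A) (e.g. by cofactor expansion or by noting that A is similar to its Jordan form J, which has the same characteristic polynomial as A) gives
  χ_A(x) = x^4 + 9*x^3 + 30*x^2 + 44*x + 24
which factors as (x + 2)^3*(x + 3). The eigenvalues (with algebraic multiplicities) are λ = -3 with multiplicity 1, λ = -2 with multiplicity 3.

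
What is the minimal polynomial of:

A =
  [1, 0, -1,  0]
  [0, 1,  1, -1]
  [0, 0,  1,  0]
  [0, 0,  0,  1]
x^2 - 2*x + 1

The characteristic polynomial is χ_A(x) = (x - 1)^4, so the eigenvalues are known. The minimal polynomial is
  m_A(x) = Π_λ (x − λ)^{k_λ}
where k_λ is the size of the *largest* Jordan block for λ (equivalently, the smallest k with (A − λI)^k v = 0 for every generalised eigenvector v of λ).

  λ = 1: largest Jordan block has size 2, contributing (x − 1)^2

So m_A(x) = (x - 1)^2 = x^2 - 2*x + 1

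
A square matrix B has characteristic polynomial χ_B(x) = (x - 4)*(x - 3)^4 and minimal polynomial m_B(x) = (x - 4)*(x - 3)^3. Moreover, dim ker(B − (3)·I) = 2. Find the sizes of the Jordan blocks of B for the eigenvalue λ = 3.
Block sizes for λ = 3: [3, 1]

Step 1 — from the characteristic polynomial, algebraic multiplicity of λ = 3 is 4. From dim ker(B − (3)·I) = 2, there are exactly 2 Jordan blocks for λ = 3.
Step 2 — from the minimal polynomial, the factor (x − 3)^3 tells us the largest block for λ = 3 has size 3.
Step 3 — with total size 4, 2 blocks, and largest block 3, the block sizes (in nonincreasing order) are [3, 1].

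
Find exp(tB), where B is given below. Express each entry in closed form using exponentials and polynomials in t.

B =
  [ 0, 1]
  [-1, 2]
e^{tB} =
  [-t*exp(t) + exp(t), t*exp(t)]
  [-t*exp(t), t*exp(t) + exp(t)]

Strategy: write B = P · J · P⁻¹ where J is a Jordan canonical form, so e^{tB} = P · e^{tJ} · P⁻¹, and e^{tJ} can be computed block-by-block.

B has Jordan form
J =
  [1, 1]
  [0, 1]
(up to reordering of blocks).

Per-block formulas:
  For a 2×2 Jordan block J_2(1): exp(t · J_2(1)) = e^(1t)·(I + t·N), where N is the 2×2 nilpotent shift.

After assembling e^{tJ} and conjugating by P, we get:

e^{tB} =
  [-t*exp(t) + exp(t), t*exp(t)]
  [-t*exp(t), t*exp(t) + exp(t)]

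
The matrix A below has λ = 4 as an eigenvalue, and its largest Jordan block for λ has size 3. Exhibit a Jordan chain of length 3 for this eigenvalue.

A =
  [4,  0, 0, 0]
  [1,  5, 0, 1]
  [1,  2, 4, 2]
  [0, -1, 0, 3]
A Jordan chain for λ = 4 of length 3:
v_1 = (0, 1, 2, -1)ᵀ
v_2 = (0, 1, 1, 0)ᵀ
v_3 = (1, 0, 0, 0)ᵀ

Let N = A − (4)·I. We want v_3 with N^3 v_3 = 0 but N^2 v_3 ≠ 0; then v_{j-1} := N · v_j for j = 3, …, 2.

Pick v_3 = (1, 0, 0, 0)ᵀ.
Then v_2 = N · v_3 = (0, 1, 1, 0)ᵀ.
Then v_1 = N · v_2 = (0, 1, 2, -1)ᵀ.

Sanity check: (A − (4)·I) v_1 = (0, 0, 0, 0)ᵀ = 0. ✓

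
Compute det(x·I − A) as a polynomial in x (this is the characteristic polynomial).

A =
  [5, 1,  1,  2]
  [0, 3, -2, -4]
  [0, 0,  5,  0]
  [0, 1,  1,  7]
x^4 - 20*x^3 + 150*x^2 - 500*x + 625

Expanding det(x·I − A) (e.g. by cofactor expansion or by noting that A is similar to its Jordan form J, which has the same characteristic polynomial as A) gives
  χ_A(x) = x^4 - 20*x^3 + 150*x^2 - 500*x + 625
which factors as (x - 5)^4. The eigenvalues (with algebraic multiplicities) are λ = 5 with multiplicity 4.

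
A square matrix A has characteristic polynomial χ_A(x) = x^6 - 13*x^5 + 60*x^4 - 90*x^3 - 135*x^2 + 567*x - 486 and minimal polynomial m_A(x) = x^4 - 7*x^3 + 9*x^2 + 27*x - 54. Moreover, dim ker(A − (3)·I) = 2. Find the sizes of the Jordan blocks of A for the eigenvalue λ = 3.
Block sizes for λ = 3: [3, 2]

Step 1 — from the characteristic polynomial, algebraic multiplicity of λ = 3 is 5. From dim ker(A − (3)·I) = 2, there are exactly 2 Jordan blocks for λ = 3.
Step 2 — from the minimal polynomial, the factor (x − 3)^3 tells us the largest block for λ = 3 has size 3.
Step 3 — with total size 5, 2 blocks, and largest block 3, the block sizes (in nonincreasing order) are [3, 2].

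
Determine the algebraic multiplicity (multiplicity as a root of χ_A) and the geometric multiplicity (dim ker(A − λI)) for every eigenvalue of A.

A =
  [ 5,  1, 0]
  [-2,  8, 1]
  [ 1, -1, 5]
λ = 6: alg = 3, geom = 1

Step 1 — factor the characteristic polynomial to read off the algebraic multiplicities:
  χ_A(x) = (x - 6)^3

Step 2 — compute geometric multiplicities via the rank-nullity identity g(λ) = n − rank(A − λI):
  rank(A − (6)·I) = 2, so dim ker(A − (6)·I) = n − 2 = 1

Summary:
  λ = 6: algebraic multiplicity = 3, geometric multiplicity = 1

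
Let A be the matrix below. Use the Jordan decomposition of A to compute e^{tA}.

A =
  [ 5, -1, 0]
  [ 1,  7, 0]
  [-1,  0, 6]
e^{tA} =
  [-t*exp(6*t) + exp(6*t), -t*exp(6*t), 0]
  [t*exp(6*t), t*exp(6*t) + exp(6*t), 0]
  [t^2*exp(6*t)/2 - t*exp(6*t), t^2*exp(6*t)/2, exp(6*t)]

Strategy: write A = P · J · P⁻¹ where J is a Jordan canonical form, so e^{tA} = P · e^{tJ} · P⁻¹, and e^{tJ} can be computed block-by-block.

A has Jordan form
J =
  [6, 1, 0]
  [0, 6, 1]
  [0, 0, 6]
(up to reordering of blocks).

Per-block formulas:
  For a 3×3 Jordan block J_3(6): exp(t · J_3(6)) = e^(6t)·(I + t·N + (t^2/2)·N^2), where N is the 3×3 nilpotent shift.

After assembling e^{tJ} and conjugating by P, we get:

e^{tA} =
  [-t*exp(6*t) + exp(6*t), -t*exp(6*t), 0]
  [t*exp(6*t), t*exp(6*t) + exp(6*t), 0]
  [t^2*exp(6*t)/2 - t*exp(6*t), t^2*exp(6*t)/2, exp(6*t)]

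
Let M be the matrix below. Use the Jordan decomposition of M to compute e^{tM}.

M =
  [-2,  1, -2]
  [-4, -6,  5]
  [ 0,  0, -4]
e^{tM} =
  [2*t*exp(-4*t) + exp(-4*t), t*exp(-4*t), t^2*exp(-4*t)/2 - 2*t*exp(-4*t)]
  [-4*t*exp(-4*t), -2*t*exp(-4*t) + exp(-4*t), -t^2*exp(-4*t) + 5*t*exp(-4*t)]
  [0, 0, exp(-4*t)]

Strategy: write M = P · J · P⁻¹ where J is a Jordan canonical form, so e^{tM} = P · e^{tJ} · P⁻¹, and e^{tJ} can be computed block-by-block.

M has Jordan form
J =
  [-4,  1,  0]
  [ 0, -4,  1]
  [ 0,  0, -4]
(up to reordering of blocks).

Per-block formulas:
  For a 3×3 Jordan block J_3(-4): exp(t · J_3(-4)) = e^(-4t)·(I + t·N + (t^2/2)·N^2), where N is the 3×3 nilpotent shift.

After assembling e^{tJ} and conjugating by P, we get:

e^{tM} =
  [2*t*exp(-4*t) + exp(-4*t), t*exp(-4*t), t^2*exp(-4*t)/2 - 2*t*exp(-4*t)]
  [-4*t*exp(-4*t), -2*t*exp(-4*t) + exp(-4*t), -t^2*exp(-4*t) + 5*t*exp(-4*t)]
  [0, 0, exp(-4*t)]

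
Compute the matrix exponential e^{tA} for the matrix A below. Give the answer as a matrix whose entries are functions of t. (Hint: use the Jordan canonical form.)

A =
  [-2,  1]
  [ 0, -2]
e^{tA} =
  [exp(-2*t), t*exp(-2*t)]
  [0, exp(-2*t)]

Strategy: write A = P · J · P⁻¹ where J is a Jordan canonical form, so e^{tA} = P · e^{tJ} · P⁻¹, and e^{tJ} can be computed block-by-block.

A has Jordan form
J =
  [-2,  1]
  [ 0, -2]
(up to reordering of blocks).

Per-block formulas:
  For a 2×2 Jordan block J_2(-2): exp(t · J_2(-2)) = e^(-2t)·(I + t·N), where N is the 2×2 nilpotent shift.

After assembling e^{tJ} and conjugating by P, we get:

e^{tA} =
  [exp(-2*t), t*exp(-2*t)]
  [0, exp(-2*t)]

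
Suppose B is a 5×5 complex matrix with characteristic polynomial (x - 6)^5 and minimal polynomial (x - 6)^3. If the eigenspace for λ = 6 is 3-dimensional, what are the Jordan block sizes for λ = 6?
Block sizes for λ = 6: [3, 1, 1]

Step 1 — from the characteristic polynomial, algebraic multiplicity of λ = 6 is 5. From dim ker(B − (6)·I) = 3, there are exactly 3 Jordan blocks for λ = 6.
Step 2 — from the minimal polynomial, the factor (x − 6)^3 tells us the largest block for λ = 6 has size 3.
Step 3 — with total size 5, 3 blocks, and largest block 3, the block sizes (in nonincreasing order) are [3, 1, 1].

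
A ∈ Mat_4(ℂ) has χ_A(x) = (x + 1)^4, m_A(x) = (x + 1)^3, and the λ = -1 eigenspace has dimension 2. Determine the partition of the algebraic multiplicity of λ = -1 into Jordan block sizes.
Block sizes for λ = -1: [3, 1]

Step 1 — from the characteristic polynomial, algebraic multiplicity of λ = -1 is 4. From dim ker(A − (-1)·I) = 2, there are exactly 2 Jordan blocks for λ = -1.
Step 2 — from the minimal polynomial, the factor (x + 1)^3 tells us the largest block for λ = -1 has size 3.
Step 3 — with total size 4, 2 blocks, and largest block 3, the block sizes (in nonincreasing order) are [3, 1].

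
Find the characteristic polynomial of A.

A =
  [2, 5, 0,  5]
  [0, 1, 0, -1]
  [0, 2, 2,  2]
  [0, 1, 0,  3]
x^4 - 8*x^3 + 24*x^2 - 32*x + 16

Expanding det(x·I − A) (e.g. by cofactor expansion or by noting that A is similar to its Jordan form J, which has the same characteristic polynomial as A) gives
  χ_A(x) = x^4 - 8*x^3 + 24*x^2 - 32*x + 16
which factors as (x - 2)^4. The eigenvalues (with algebraic multiplicities) are λ = 2 with multiplicity 4.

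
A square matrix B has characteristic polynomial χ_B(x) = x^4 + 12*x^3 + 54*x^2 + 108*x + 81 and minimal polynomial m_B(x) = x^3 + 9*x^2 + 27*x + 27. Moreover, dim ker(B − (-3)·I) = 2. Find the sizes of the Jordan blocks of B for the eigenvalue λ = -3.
Block sizes for λ = -3: [3, 1]

Step 1 — from the characteristic polynomial, algebraic multiplicity of λ = -3 is 4. From dim ker(B − (-3)·I) = 2, there are exactly 2 Jordan blocks for λ = -3.
Step 2 — from the minimal polynomial, the factor (x + 3)^3 tells us the largest block for λ = -3 has size 3.
Step 3 — with total size 4, 2 blocks, and largest block 3, the block sizes (in nonincreasing order) are [3, 1].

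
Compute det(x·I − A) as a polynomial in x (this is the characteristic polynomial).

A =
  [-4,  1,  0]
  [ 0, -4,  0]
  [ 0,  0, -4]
x^3 + 12*x^2 + 48*x + 64

Expanding det(x·I − A) (e.g. by cofactor expansion or by noting that A is similar to its Jordan form J, which has the same characteristic polynomial as A) gives
  χ_A(x) = x^3 + 12*x^2 + 48*x + 64
which factors as (x + 4)^3. The eigenvalues (with algebraic multiplicities) are λ = -4 with multiplicity 3.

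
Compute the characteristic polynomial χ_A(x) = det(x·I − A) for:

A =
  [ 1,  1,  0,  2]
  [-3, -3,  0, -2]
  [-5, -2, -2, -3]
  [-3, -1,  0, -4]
x^4 + 8*x^3 + 24*x^2 + 32*x + 16

Expanding det(x·I − A) (e.g. by cofactor expansion or by noting that A is similar to its Jordan form J, which has the same characteristic polynomial as A) gives
  χ_A(x) = x^4 + 8*x^3 + 24*x^2 + 32*x + 16
which factors as (x + 2)^4. The eigenvalues (with algebraic multiplicities) are λ = -2 with multiplicity 4.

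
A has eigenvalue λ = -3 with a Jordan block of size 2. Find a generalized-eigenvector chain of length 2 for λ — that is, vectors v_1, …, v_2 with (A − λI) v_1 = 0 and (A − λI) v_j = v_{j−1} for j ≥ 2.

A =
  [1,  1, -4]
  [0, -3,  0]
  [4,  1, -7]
A Jordan chain for λ = -3 of length 2:
v_1 = (4, 0, 4)ᵀ
v_2 = (1, 0, 0)ᵀ

Let N = A − (-3)·I. We want v_2 with N^2 v_2 = 0 but N^1 v_2 ≠ 0; then v_{j-1} := N · v_j for j = 2, …, 2.

Pick v_2 = (1, 0, 0)ᵀ.
Then v_1 = N · v_2 = (4, 0, 4)ᵀ.

Sanity check: (A − (-3)·I) v_1 = (0, 0, 0)ᵀ = 0. ✓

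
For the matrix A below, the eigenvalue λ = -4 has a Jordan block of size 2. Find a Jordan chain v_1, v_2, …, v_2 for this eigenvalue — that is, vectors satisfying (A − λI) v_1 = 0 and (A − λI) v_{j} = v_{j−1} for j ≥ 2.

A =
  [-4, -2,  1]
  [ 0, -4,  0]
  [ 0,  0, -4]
A Jordan chain for λ = -4 of length 2:
v_1 = (-2, 0, 0)ᵀ
v_2 = (0, 1, 0)ᵀ

Let N = A − (-4)·I. We want v_2 with N^2 v_2 = 0 but N^1 v_2 ≠ 0; then v_{j-1} := N · v_j for j = 2, …, 2.

Pick v_2 = (0, 1, 0)ᵀ.
Then v_1 = N · v_2 = (-2, 0, 0)ᵀ.

Sanity check: (A − (-4)·I) v_1 = (0, 0, 0)ᵀ = 0. ✓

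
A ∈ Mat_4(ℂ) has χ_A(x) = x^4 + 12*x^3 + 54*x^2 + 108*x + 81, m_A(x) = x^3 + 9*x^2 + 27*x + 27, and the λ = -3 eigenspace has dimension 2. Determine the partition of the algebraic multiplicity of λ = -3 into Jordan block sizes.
Block sizes for λ = -3: [3, 1]

Step 1 — from the characteristic polynomial, algebraic multiplicity of λ = -3 is 4. From dim ker(A − (-3)·I) = 2, there are exactly 2 Jordan blocks for λ = -3.
Step 2 — from the minimal polynomial, the factor (x + 3)^3 tells us the largest block for λ = -3 has size 3.
Step 3 — with total size 4, 2 blocks, and largest block 3, the block sizes (in nonincreasing order) are [3, 1].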